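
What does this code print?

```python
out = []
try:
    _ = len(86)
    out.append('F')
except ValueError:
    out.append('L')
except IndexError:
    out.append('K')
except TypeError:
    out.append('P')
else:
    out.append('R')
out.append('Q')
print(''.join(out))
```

Execution trace: 'P' (except TypeError) → 'Q' (after the try/except). Output: PQ

Answer: PQ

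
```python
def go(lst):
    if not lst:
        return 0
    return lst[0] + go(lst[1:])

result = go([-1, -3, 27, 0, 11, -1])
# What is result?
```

(-1) + (-3) + 27 + 0 + 11 + (-1) + 0 = 33

Answer: 33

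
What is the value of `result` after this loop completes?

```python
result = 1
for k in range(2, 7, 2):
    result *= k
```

Product of even numbers 2 to 6
`result` takes the values: 1 → 2 → 8 → 48

Answer: 48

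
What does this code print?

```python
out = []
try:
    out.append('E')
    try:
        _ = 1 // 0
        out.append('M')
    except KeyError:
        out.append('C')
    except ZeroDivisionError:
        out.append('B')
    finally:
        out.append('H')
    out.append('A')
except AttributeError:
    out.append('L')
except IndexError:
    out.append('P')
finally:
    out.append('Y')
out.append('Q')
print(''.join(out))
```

Execution trace: 'E' (try body) → 'B' (inner except ZeroDivisionError) → 'H' (inner finally) → 'A' (try body, no exception) → 'Y' (finally) → 'Q' (after the try/except). Output: EBHAYQ

Answer: EBHAYQ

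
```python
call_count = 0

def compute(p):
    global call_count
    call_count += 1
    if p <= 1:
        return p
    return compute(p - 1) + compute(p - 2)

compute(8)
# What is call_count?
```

Calls(p) = 1 + Calls(p-1) + Calls(p-2); Calls(0)=Calls(1)=1. For p=8 this gives 67.

Answer: 67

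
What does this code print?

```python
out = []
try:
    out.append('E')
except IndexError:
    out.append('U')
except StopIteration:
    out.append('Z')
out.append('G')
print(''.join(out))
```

Execution trace: 'E' (try body, no exception) → 'G' (after the try/except). Output: EG

Answer: EG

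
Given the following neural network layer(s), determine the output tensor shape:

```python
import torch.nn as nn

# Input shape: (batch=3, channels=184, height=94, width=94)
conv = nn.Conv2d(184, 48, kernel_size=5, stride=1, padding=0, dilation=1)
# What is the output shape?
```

Input: (3, 184, 94, 94) -> Output: (3, 48, 90, 90)

Answer: (3, 48, 90, 90)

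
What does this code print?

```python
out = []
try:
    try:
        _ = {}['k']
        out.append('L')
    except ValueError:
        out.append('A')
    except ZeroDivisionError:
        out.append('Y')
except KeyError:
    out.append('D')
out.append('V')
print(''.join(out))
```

Execution trace: 'D' (outer except KeyError) → 'V' (after the try/except). Output: DV

Answer: DV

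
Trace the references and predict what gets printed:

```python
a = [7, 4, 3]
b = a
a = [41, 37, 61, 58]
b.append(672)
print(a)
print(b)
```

Key concept: rebinding vs mutation: a is rebound to a new list, b still points at the original.
Step by step:
`a = [7, 4, 3]` → a = [7, 4, 3]
`b = a` → b = [7, 4, 3] (same object as a)
`a = [41, 37, 61, 58]` → a = [41, 37, 61, 58]
`b.append(672)` → b = [7, 4, 3, 672]
`print(a)` → prints [41, 37, 61, 58]
`print(b)` → prints [7, 4, 3, 672]

Answer:
[41, 37, 61, 58]
[7, 4, 3, 672]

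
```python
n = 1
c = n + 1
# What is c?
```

Trace:
`n = 1` → n = 1
`c = n + 1` → c = 2
So c = 2

Answer: 2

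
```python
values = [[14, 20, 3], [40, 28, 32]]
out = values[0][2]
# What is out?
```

Trace:
`values = [[14, 20, 3], [40, 28, 32]]` → values = [[14, 20, 3], [40, 28, 32]]
`out = values[0][2]` → out = 3
So out = 3

Answer: 3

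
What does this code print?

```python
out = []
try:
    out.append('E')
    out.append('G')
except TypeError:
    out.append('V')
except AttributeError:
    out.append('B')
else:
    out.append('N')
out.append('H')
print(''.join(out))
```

Execution trace: 'E' (try body) → 'G' (try body, no exception) → 'N' (else) → 'H' (after the try/except). Output: EGNH

Answer: EGNH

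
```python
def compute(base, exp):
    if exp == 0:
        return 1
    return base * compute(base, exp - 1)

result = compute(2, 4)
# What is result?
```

compute(2, 4) = 2 * 2 * 2 * 2 = 16

Answer: 16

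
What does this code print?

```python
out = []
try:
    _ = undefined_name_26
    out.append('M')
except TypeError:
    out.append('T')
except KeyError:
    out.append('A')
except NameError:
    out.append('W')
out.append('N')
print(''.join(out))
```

Execution trace: 'W' (except NameError) → 'N' (after the try/except). Output: WN

Answer: WN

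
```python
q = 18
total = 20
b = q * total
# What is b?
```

Trace:
`q = 18` → q = 18
`total = 20` → total = 20
`b = q * total` → b = 360
So b = 360

Answer: 360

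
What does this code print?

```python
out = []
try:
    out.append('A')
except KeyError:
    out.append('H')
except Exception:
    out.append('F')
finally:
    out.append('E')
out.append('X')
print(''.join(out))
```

Execution trace: 'A' (try body, no exception) → 'E' (finally) → 'X' (after the try/except). Output: AEX

Answer: AEX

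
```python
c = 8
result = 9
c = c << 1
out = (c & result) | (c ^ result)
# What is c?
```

Trace:
`c = 8` → c = 8
`result = 9` → result = 9
`c = c << 1` → c = 16
`out = (c & result) | (c ^ result)` → out = 25
So c = 16

Answer: 16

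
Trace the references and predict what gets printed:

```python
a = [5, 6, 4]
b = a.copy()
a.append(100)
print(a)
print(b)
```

Key concept: list.copy() creates independent copy.
Step by step:
`a = [5, 6, 4]` → a = [5, 6, 4]
`b = a.copy()` → b = [5, 6, 4]
`a.append(100)` → a = [5, 6, 4, 100]
`print(a)` → prints [5, 6, 4, 100]
`print(b)` → prints [5, 6, 4]

Answer:
[5, 6, 4, 100]
[5, 6, 4]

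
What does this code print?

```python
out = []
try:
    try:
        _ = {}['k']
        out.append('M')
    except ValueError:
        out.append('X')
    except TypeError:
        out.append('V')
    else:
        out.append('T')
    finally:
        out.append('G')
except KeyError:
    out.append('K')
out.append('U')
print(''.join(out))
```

Execution trace: 'G' (inner finally) → 'K' (outer except KeyError) → 'U' (after the try/except). Output: GKU

Answer: GKU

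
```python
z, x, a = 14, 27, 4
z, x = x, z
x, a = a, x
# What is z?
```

Trace:
`z, x, a = 14, 27, 4` → z = 14; x = 27; a = 4
`z, x = x, z` → z = 27; x = 14
`x, a = a, x` → x = 4; a = 14
So z = 27

Answer: 27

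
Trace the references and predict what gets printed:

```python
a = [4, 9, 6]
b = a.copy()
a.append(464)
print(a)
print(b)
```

Key concept: list.copy() creates independent copy.
Step by step:
`a = [4, 9, 6]` → a = [4, 9, 6]
`b = a.copy()` → b = [4, 9, 6]
`a.append(464)` → a = [4, 9, 6, 464]
`print(a)` → prints [4, 9, 6, 464]
`print(b)` → prints [4, 9, 6]

Answer:
[4, 9, 6, 464]
[4, 9, 6]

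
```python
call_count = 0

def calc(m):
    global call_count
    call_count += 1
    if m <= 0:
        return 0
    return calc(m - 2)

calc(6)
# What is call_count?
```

Linear recursion stepping by 2: 4 calls from m=6 down to ≤0.

Answer: 4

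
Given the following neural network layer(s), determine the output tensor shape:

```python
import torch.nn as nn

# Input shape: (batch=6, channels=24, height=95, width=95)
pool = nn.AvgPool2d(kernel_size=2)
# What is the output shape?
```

Input: (6, 24, 95, 95) -> Output: (6, 24, 47, 47)

Answer: (6, 24, 47, 47)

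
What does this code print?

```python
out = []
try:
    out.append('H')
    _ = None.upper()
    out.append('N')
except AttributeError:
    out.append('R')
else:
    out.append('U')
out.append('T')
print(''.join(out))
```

Execution trace: 'H' (try body) → 'R' (except AttributeError) → 'T' (after the try/except). Output: HRT

Answer: HRT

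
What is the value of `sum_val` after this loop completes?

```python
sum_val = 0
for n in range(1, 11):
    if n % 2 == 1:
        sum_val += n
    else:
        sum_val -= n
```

Add odd, subtract even
`sum_val` takes the values: 0 → 1 → -1 → 2 → -2 → 3 → -3 → 4 → -4 → 5 → -5

Answer: -5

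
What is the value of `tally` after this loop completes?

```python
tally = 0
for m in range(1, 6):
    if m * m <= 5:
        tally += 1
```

Count numbers where m² ≤ 5
`tally` takes the values: 0 → 1 → 2

Answer: 2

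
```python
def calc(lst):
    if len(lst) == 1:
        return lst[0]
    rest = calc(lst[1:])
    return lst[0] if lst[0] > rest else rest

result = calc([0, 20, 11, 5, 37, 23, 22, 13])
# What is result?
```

Recursive max over [0, 20, 11, 5, 37, 23, 22, 13] = 37

Answer: 37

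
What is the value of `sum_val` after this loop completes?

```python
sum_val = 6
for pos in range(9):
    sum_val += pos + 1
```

Start at 6, add 1 to 9 = 51
`sum_val` takes the values: 6 → 7 → 9 → 12 → 16 → 21 → 27 → 34 → 42 → 51

Answer: 51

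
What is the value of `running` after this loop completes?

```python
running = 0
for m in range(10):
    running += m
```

Sum of 0 to 9 = 45
`running` takes the values: 0 → 1 → 3 → 6 → 10 → 15 → 21 → 28 → 36 → 45

Answer: 45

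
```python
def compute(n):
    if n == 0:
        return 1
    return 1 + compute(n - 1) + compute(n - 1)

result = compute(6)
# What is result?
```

compute(n) = 1 + 2·compute(n-1), compute(0)=1. Closed form: (1+1)·2^6 - 1 = 127.

Answer: 127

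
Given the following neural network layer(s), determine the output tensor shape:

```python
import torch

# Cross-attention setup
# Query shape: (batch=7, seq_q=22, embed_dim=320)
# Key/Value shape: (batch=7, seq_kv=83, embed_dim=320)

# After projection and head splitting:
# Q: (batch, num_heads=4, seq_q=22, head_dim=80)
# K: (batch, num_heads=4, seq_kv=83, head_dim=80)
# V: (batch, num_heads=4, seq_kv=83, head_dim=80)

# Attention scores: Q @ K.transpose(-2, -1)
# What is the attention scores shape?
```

Input: (7, 22, 320) -> Output: (7, 4, 22, 83)

Answer: (7, 4, 22, 83)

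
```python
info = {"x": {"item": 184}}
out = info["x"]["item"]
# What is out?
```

Trace:
`info = {"x": {"item": 184}}` → info = {'x': {'item': 184}}
`out = info["x"]["item"]` → out = 184
So out = 184

Answer: 184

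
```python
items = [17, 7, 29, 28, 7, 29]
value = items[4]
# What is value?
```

Trace:
`items = [17, 7, 29, 28, 7, 29]` → items = [17, 7, 29, 28, 7, 29]
`value = items[4]` → value = 7
So value = 7

Answer: 7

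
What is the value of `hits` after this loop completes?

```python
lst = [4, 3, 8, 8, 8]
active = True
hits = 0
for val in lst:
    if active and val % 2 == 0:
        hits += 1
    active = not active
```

Count even values at even positions
`hits` takes the values: 0 → 1 → 2 → 3

Answer: 3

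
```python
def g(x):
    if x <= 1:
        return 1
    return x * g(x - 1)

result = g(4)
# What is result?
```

g(4) = 4 * 3 * 2 * 1 = 24

Answer: 24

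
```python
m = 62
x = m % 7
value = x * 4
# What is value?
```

Trace:
`m = 62` → m = 62
`x = m % 7` → x = 6
`value = x * 4` → value = 24
So value = 24

Answer: 24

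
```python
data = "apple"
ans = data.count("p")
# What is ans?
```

Trace:
`data = "apple"` → data = 'apple'
`ans = data.count("p")` → ans = 2
So ans = 2

Answer: 2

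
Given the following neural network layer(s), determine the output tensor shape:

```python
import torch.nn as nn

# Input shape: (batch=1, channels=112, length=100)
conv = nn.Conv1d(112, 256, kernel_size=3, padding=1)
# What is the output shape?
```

Input: (1, 112, 100) -> Output: (1, 256, 100)

Answer: (1, 256, 100)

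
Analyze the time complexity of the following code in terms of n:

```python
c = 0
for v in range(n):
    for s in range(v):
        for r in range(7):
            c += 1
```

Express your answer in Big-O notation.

Each loop level contributes: n × n × 1. Multiplying the contributions gives O(n^2).

Answer: O(n^2)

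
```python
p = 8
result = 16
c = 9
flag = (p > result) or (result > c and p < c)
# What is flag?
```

Trace:
`p = 8` → p = 8
`result = 16` → result = 16
`c = 9` → c = 9
`flag = (p > result) or (result > c and p < c)` → flag = True
So flag = True

Answer: True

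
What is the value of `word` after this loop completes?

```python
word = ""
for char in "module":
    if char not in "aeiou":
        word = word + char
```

Remove vowels from 'module'
`word` takes the values: "" → "m" → "md" → "mdl"

Answer: "mdl"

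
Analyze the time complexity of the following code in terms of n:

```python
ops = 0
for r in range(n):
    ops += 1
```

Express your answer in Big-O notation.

Each loop level contributes: n. Multiplying the contributions gives O(n).

Answer: O(n)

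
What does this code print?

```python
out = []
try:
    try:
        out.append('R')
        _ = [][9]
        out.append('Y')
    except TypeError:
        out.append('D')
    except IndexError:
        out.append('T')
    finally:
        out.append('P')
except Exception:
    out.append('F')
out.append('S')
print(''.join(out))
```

Execution trace: 'R' (inner try body) → 'T' (inner except IndexError) → 'P' (inner finally) → 'S' (after the try/except). Output: RTPS

Answer: RTPS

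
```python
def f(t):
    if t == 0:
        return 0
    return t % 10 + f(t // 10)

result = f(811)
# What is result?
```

Sum of digits of 811: 1 + 1 + 8 = 10

Answer: 10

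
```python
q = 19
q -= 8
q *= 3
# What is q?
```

Trace:
`q = 19` → q = 19
`q -= 8` → q = 11
`q *= 3` → q = 33
So q = 33

Answer: 33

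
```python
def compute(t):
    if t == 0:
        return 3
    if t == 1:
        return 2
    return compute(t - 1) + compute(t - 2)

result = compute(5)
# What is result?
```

Build up from base cases: compute(0)=3, compute(1)=2, compute(2)=5, compute(3)=7, compute(4)=12, compute(5)=19

Answer: 19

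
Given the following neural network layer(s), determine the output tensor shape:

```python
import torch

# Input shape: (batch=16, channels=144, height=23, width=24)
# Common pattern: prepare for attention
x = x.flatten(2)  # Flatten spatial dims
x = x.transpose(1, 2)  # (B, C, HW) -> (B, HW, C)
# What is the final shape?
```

Input: (16, 144, 23, 24) -> after flatten(2): (16, 144, 552) -> Output: (16, 552, 144)

Answer: (16, 552, 144)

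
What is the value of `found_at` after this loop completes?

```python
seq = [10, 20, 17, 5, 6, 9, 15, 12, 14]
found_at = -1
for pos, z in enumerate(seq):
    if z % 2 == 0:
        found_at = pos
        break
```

First even number index in [10, 20, 17, 5, 6, 9, 15, 12, 14]
`found_at` takes the values: -1 → 0

Answer: 0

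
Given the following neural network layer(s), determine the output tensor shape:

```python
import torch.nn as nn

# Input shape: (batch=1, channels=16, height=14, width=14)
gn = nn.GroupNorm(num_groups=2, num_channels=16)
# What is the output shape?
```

Input: (1, 16, 14, 14) -> Output: (1, 16, 14, 14)

Answer: (1, 16, 14, 14)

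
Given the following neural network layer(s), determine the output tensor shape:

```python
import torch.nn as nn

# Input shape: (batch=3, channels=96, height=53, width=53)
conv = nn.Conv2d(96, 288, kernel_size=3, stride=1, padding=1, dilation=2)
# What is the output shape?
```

Input: (3, 96, 53, 53) -> Output: (3, 288, 51, 51)

Answer: (3, 288, 51, 51)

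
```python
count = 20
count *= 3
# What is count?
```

Trace:
`count = 20` → count = 20
`count *= 3` → count = 60
So count = 60

Answer: 60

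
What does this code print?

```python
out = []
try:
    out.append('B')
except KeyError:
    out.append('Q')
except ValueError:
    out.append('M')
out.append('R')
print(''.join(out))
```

Execution trace: 'B' (try body, no exception) → 'R' (after the try/except). Output: BR

Answer: BR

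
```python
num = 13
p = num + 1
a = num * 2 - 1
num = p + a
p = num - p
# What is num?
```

Trace:
`num = 13` → num = 13
`p = num + 1` → p = 14
`a = num * 2 - 1` → a = 25
`num = p + a` → num = 39
`p = num - p` → p = 25
So num = 39

Answer: 39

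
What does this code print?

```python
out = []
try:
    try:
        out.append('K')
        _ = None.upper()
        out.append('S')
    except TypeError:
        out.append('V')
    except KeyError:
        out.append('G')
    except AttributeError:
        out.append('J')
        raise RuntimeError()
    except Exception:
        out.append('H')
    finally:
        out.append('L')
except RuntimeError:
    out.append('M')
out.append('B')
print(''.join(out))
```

Execution trace: 'K' (inner try body) → 'J' (inner except AttributeError) → 'L' (inner finally) → 'M' (outer except RuntimeError) → 'B' (after the try/except). Output: KJLMB

Answer: KJLMB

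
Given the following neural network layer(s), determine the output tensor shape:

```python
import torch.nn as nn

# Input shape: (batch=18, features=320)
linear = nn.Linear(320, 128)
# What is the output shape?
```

Input: (18, 320) -> Output: (18, 128)

Answer: (18, 128)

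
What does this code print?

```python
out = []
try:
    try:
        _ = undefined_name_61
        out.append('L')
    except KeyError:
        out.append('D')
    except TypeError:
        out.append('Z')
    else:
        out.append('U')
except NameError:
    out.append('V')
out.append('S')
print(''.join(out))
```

Execution trace: 'V' (outer except NameError) → 'S' (after the try/except). Output: VS

Answer: VS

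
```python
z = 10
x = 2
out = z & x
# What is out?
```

Trace:
`z = 10` → z = 10
`x = 2` → x = 2
`out = z & x` → out = 2
So out = 2

Answer: 2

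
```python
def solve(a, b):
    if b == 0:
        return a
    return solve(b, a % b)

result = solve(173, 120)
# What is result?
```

solve(173, 120) -> solve(120, 53) -> solve(53, 14) -> solve(14, 11) -> solve(11, 3) -> solve(3, 2) -> solve(2, 1) -> solve(1, 0) -> 1

Answer: 1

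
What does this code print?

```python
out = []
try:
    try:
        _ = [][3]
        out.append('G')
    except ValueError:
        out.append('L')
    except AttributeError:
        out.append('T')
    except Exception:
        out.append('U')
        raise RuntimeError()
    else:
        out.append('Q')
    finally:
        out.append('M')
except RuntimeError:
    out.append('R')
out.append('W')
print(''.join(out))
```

Execution trace: 'U' (inner except Exception) → 'M' (inner finally) → 'R' (outer except RuntimeError) → 'W' (after the try/except). Output: UMRW

Answer: UMRW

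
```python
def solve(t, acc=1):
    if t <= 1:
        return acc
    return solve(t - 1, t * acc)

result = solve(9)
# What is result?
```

Accumulator trace (n, acc): (9, 1) -> (8, 9) -> (7, 72) -> (6, 504) -> (5, 3024) -> (4, 15120) -> (3, 60480) -> (2, 181440) -> (1, 362880) -> return 362880

Answer: 362880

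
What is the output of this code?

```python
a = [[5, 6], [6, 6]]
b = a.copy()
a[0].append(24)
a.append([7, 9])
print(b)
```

Key concept: shallow copy with nested lists.
Step by step:
`a = [[5, 6], [6, 6]]` → a = [[5, 6], [6, 6]]
`b = a.copy()` → b = [[5, 6], [6, 6]]
`a[0].append(24)` → a = [[5, 6, 24], [6, 6]]; b = [[5, 6, 24], [6, 6]]
`a.append([7, 9])` → a = [[5, 6, 24], [6, 6], [7, 9]]
`print(b)` → prints [[5, 6, 24], [6, 6]]

Answer: [[5, 6, 24], [6, 6]]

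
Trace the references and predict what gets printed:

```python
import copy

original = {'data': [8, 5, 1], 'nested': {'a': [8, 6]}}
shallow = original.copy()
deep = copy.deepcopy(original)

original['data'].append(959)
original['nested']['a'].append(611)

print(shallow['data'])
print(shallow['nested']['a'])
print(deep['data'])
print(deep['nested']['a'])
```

Key concept: comparing shallow vs deep copy.
Step by step:
`original = {'data': [8, 5, 1], 'nested': {'a': [8, 6]}}` → original = {'data': [8, 5, 1], 'nested': {'a': [8, 6]}}
`shallow = original.copy()` → shallow = {'data': [8, 5, 1], 'nested': {'a': [8, 6]}}
`deep = copy.deepcopy(original)` → deep = {'data': [8, 5, 1], 'nested': {'a': [8, 6]}}
`original['data'].append(959)` → original = {'data': [8, 5, 1, 959], 'nested': {'a': [8, 6]}}; shallow = {'data': [8, 5, 1, 959], 'nested': {'a': [8, 6]}}
`original['nested']['a'].append(611)` → original = {'data': [8, 5, 1, 959], 'nested': {'a': [8, 6, 611]}}; shallow = {'data': [8, 5, 1, 959], 'nested': {'a': [8, 6, 611]}}
`print(shallow['data'])` → prints [8, 5, 1, 959]
`print(shallow['nested']['a'])` → prints [8, 6, 611]
`print(deep['data'])` → prints [8, 5, 1]
`print(deep['nested']['a'])` → prints [8, 6]

Answer:
[8, 5, 1, 959]
[8, 6, 611]
[8, 5, 1]
[8, 6]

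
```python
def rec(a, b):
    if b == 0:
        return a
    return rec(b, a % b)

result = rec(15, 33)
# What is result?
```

rec(15, 33) -> rec(33, 15) -> rec(15, 3) -> rec(3, 0) -> 3

Answer: 3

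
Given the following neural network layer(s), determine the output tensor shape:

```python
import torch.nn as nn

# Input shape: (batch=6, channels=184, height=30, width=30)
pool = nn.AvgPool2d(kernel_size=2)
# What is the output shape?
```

Input: (6, 184, 30, 30) -> Output: (6, 184, 15, 15)

Answer: (6, 184, 15, 15)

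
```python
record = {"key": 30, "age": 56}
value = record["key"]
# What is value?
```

Trace:
`record = {"key": 30, "age": 56}` → record = {'key': 30, 'age': 56}
`value = record["key"]` → value = 30
So value = 30

Answer: 30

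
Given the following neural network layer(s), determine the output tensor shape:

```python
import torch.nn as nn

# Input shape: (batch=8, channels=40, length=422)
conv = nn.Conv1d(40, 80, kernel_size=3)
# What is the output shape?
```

Input: (8, 40, 422) -> Output: (8, 80, 420)

Answer: (8, 80, 420)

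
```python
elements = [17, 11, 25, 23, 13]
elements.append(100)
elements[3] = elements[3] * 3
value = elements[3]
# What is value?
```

Trace:
`elements = [17, 11, 25, 23, 13]` → elements = [17, 11, 25, 23, 13]
`elements.append(100)` → elements = [17, 11, 25, 23, 13, 100]
`elements[3] = elements[3] * 3` → elements = [17, 11, 25, 69, 13, 100]
`value = elements[3]` → value = 69
So value = 69

Answer: 69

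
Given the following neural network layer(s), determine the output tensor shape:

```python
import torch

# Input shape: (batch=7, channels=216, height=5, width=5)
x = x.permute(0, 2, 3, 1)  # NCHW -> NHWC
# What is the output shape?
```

Input: (7, 216, 5, 5) -> Output: (7, 5, 5, 216)

Answer: (7, 5, 5, 216)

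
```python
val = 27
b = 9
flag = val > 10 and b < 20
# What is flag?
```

Trace:
`val = 27` → val = 27
`b = 9` → b = 9
`flag = val > 10 and b < 20` → flag = True
So flag = True

Answer: True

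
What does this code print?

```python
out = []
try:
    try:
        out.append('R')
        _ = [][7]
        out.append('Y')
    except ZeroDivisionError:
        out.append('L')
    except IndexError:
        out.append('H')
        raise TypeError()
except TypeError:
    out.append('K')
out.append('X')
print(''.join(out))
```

Execution trace: 'R' (inner try body) → 'H' (inner except IndexError) → 'K' (outer except TypeError) → 'X' (after the try/except). Output: RHKX

Answer: RHKX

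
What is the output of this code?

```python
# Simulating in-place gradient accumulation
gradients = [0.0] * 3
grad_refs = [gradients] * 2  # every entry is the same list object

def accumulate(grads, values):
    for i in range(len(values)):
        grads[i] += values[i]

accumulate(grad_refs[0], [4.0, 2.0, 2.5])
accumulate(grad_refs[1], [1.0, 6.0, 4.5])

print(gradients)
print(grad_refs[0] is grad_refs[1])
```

Key concept: gradient accumulation aliasing.
Step by step:
`gradients = [0.0] * 3` → gradients = [0.0, 0.0, 0.0]
`grad_refs = [gradients] * 2` → grad_refs = [[0.0, 0.0, 0.0], [0.0, 0.0, 0.0]]
`accumulate(grad_refs[0], [4.0, 2.0, 2.5])` → gradients = [4.0, 2.0, 2.5]; grad_refs = [[4.0, 2.0, 2.5], [4.0, 2.0, 2.5]]
`accumulate(grad_refs[1], [1.0, 6.0, 4.5])` → gradients = [5.0, 8.0, 7.0]; grad_refs = [[5.0, 8.0, 7.0], [5.0, 8.0, 7.0]]
`print(gradients)` → prints [5.0, 8.0, 7.0]
`print(grad_refs[0] is grad_refs[1])` → prints True

Answer:
[5.0, 8.0, 7.0]
True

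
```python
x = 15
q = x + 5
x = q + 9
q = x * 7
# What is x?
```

Trace:
`x = 15` → x = 15
`q = x + 5` → q = 20
`x = q + 9` → x = 29
`q = x * 7` → q = 203
So x = 29

Answer: 29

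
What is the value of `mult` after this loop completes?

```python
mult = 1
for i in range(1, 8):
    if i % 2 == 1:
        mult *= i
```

Product of odd numbers 1 to 7
`mult` takes the values: 1 → 3 → 15 → 105

Answer: 105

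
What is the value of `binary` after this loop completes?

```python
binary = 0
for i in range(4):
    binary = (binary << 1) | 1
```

Build 4 consecutive 1-bits: 0b1111
`binary` takes the values: 0 → 1 → 3 → 7 → 15

Answer: 15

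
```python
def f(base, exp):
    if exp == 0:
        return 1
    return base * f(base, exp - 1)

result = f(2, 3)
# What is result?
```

f(2, 3) = 2 * 2 * 2 = 8

Answer: 8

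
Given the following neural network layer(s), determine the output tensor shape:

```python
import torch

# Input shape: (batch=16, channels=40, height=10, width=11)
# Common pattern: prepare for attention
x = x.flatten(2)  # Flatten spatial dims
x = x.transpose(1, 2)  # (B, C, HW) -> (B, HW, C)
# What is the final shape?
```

Input: (16, 40, 10, 11) -> after flatten(2): (16, 40, 110) -> Output: (16, 110, 40)

Answer: (16, 110, 40)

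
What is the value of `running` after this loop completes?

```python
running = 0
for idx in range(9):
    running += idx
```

Sum of 0 to 8 = 36
`running` takes the values: 0 → 1 → 3 → 6 → 10 → 15 → 21 → 28 → 36

Answer: 36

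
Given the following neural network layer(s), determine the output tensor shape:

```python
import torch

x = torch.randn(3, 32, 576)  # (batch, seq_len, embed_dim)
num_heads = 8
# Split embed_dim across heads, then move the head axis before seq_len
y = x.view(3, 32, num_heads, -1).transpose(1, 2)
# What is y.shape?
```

Input: (3, 32, 576) -> head_dim = 576 // 8 = 72; after view: (3, 32, 8, 72) -> after transpose(1, 2): (3, 8, 32, 72) -> Output: (3, 8, 32, 72)

Answer: (3, 8, 32, 72)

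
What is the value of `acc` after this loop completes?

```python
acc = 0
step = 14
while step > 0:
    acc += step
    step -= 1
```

Sum 14 down to 1
`acc` takes the values: 0 → 14 → 27 → 39 → 50 → 60 → 69 → 77 → 84 → 90 → 95 → 99 → 102 → 104 → 105

Answer: 105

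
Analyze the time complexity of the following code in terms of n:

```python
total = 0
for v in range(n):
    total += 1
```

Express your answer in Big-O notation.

Each loop level contributes: n. Multiplying the contributions gives O(n).

Answer: O(n)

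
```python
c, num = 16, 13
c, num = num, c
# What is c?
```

Trace:
`c, num = 16, 13` → c = 16; num = 13
`c, num = num, c` → c = 13; num = 16
So c = 13

Answer: 13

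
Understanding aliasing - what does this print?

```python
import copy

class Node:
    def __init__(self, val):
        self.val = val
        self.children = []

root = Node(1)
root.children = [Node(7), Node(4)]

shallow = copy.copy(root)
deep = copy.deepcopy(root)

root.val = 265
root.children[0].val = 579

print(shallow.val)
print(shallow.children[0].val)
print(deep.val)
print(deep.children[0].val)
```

Key concept: deep copy with custom objects.
Step by step:
`root = Node(1)` → root = Node(val=1, children=[])
`root.children = [Node(7), Node(4)]` → root = Node(val=1, children=[Node(val=7, children=[]), Node(val=4, children=[])])
`shallow = copy.copy(root)` → shallow = Node(val=1, children=[Node(val=7, children=[]), Node(val=4, children=[])])
`deep = copy.deepcopy(root)` → deep = Node(val=1, children=[Node(val=7, children=[]), Node(val=4, children=[])])
`root.val = 265` → root = Node(val=265, children=[Node(val=7, children=[]), Node(val=4, children=[])])
`root.children[0].val = 579` → root = Node(val=265, children=[Node(val=579, children=[]), Node(val=4, children=[])]); shallow = Node(val=1, children=[Node(val=579, children=[]), Node(val=4, children=[])])
`print(shallow.val)` → prints 1
`print(shallow.children[0].val)` → prints 579
`print(deep.val)` → prints 1
`print(deep.children[0].val)` → prints 7

Answer:
1
579
1
7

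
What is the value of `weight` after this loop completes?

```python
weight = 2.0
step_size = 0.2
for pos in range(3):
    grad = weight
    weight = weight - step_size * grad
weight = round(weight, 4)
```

Gradient descent: w = 2.0 * (1 - 0.2)^3
`weight` takes the values: 2.0 → 1.6 → 1.28 → 1.024

Answer: 1.024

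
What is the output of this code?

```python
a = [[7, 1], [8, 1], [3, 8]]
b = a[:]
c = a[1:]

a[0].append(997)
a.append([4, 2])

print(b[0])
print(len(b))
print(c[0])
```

Key concept: slice with nested mutation.
Step by step:
`a = [[7, 1], [8, 1], [3, 8]]` → a = [[7, 1], [8, 1], [3, 8]]
`b = a[:]` → b = [[7, 1], [8, 1], [3, 8]]
`c = a[1:]` → c = [[8, 1], [3, 8]]
`a[0].append(997)` → a = [[7, 1, 997], [8, 1], [3, 8]]; b = [[7, 1, 997], [8, 1], [3, 8]]
`a.append([4, 2])` → a = [[7, 1, 997], [8, 1], [3, 8], [4, 2]]
`print(b[0])` → prints [7, 1, 997]
`print(len(b))` → prints 3
`print(c[0])` → prints [8, 1]

Answer:
[7, 1, 997]
3
[8, 1]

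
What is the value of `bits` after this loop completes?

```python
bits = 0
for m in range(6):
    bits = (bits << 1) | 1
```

Build 6 consecutive 1-bits: 0b111111
`bits` takes the values: 0 → 1 → 3 → 7 → 15 → 31 → 63

Answer: 63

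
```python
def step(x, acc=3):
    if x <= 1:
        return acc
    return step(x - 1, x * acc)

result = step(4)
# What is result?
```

Accumulator trace (n, acc): (4, 3) -> (3, 12) -> (2, 36) -> (1, 72) -> return 72

Answer: 72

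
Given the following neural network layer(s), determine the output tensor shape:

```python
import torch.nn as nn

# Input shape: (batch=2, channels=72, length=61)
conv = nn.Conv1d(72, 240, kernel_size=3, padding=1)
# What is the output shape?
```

Input: (2, 72, 61) -> Output: (2, 240, 61)

Answer: (2, 240, 61)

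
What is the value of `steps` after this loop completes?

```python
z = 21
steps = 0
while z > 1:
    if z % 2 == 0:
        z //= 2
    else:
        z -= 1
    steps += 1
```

Steps to reduce 21 to 1
`steps` takes the values: 0 → 1 → 2 → 3 → 4 → 5 → 6

Answer: 6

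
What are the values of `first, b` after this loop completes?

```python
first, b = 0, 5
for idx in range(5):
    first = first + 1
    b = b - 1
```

first goes 0→5, b goes 5→0
`first, b` takes the values: (0, 5) → (1, 5) → (1, 4) → (2, 4) → (2, 3) → (3, 3) → (3, 2) → (4, 2) → (4, 1) → (5, 1) → (5, 0)

Answer: 5, 0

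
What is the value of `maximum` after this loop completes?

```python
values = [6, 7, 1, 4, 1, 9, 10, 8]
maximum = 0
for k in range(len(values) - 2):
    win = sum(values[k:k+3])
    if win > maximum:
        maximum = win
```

Max sum of 3-element window in [6, 7, 1, 4, 1, 9, 10, 8]
`maximum` takes the values: 0 → 14 → 20 → 27

Answer: 27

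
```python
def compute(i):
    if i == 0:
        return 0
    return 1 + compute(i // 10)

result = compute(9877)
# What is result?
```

Count of digits of 9877: 4

Answer: 4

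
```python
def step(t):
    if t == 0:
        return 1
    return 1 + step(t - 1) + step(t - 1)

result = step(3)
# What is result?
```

step(t) = 1 + 2·step(t-1), step(0)=1. Closed form: (1+1)·2^3 - 1 = 15.

Answer: 15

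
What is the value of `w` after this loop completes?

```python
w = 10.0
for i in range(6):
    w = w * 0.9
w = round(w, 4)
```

Exponential decay: 10.0 * 0.9^6
`w` takes the values: 10.0 → 9.0 → 8.1 → 7.29 → 6.561 → 5.9049 → 5.31441 → 5.3144

Answer: 5.3144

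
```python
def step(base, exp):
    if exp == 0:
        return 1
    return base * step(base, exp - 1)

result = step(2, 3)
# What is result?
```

step(2, 3) = 2 * 2 * 2 = 8

Answer: 8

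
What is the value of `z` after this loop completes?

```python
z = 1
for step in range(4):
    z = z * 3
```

Multiply by 3, 4 times: 1 * 3^4 = 81
`z` takes the values: 1 → 3 → 9 → 27 → 81

Answer: 81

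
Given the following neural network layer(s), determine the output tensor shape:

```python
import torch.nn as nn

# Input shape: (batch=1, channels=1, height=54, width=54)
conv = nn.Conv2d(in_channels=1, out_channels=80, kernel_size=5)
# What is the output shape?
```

Input: (1, 1, 54, 54) -> Output: (1, 80, 50, 50)

Answer: (1, 80, 50, 50)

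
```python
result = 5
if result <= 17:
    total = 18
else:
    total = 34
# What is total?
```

Trace:
`result = 5` → result = 5
`if result <= 17: ...` → result <= 17 is True → total = 18
So total = 18

Answer: 18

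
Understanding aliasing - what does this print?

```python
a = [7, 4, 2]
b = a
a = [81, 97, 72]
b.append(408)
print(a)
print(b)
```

Key concept: rebinding vs mutation: a is rebound to a new list, b still points at the original.
Step by step:
`a = [7, 4, 2]` → a = [7, 4, 2]
`b = a` → b = [7, 4, 2] (same object as a)
`a = [81, 97, 72]` → a = [81, 97, 72]
`b.append(408)` → b = [7, 4, 2, 408]
`print(a)` → prints [81, 97, 72]
`print(b)` → prints [7, 4, 2, 408]

Answer:
[81, 97, 72]
[7, 4, 2, 408]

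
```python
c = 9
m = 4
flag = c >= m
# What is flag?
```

Trace:
`c = 9` → c = 9
`m = 4` → m = 4
`flag = c >= m` → flag = True
So flag = True

Answer: True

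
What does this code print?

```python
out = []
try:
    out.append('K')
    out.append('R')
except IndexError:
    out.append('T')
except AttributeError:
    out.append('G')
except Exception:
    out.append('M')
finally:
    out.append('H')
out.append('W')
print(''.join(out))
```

Execution trace: 'K' (try body) → 'R' (try body, no exception) → 'H' (finally) → 'W' (after the try/except). Output: KRHW

Answer: KRHW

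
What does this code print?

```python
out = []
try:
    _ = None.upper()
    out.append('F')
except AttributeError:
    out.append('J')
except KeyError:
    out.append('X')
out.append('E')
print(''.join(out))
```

Execution trace: 'J' (except AttributeError) → 'E' (after the try/except). Output: JE

Answer: JE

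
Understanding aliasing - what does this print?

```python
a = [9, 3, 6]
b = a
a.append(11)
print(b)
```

Key concept: basic list aliasing.
Step by step:
`a = [9, 3, 6]` → a = [9, 3, 6]
`b = a` → b = [9, 3, 6] (same object as a)
`a.append(11)` → a = [9, 3, 6, 11] (same object as b); b = [9, 3, 6, 11] (same object as a)
`print(b)` → prints [9, 3, 6, 11]

Answer: [9, 3, 6, 11]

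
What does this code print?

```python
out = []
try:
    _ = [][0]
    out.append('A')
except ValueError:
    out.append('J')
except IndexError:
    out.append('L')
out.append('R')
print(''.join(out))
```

Execution trace: 'L' (except IndexError) → 'R' (after the try/except). Output: LR

Answer: LR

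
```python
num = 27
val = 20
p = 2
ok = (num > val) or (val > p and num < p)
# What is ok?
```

Trace:
`num = 27` → num = 27
`val = 20` → val = 20
`p = 2` → p = 2
`ok = (num > val) or (val > p and num < p)` → ok = True
So ok = True

Answer: True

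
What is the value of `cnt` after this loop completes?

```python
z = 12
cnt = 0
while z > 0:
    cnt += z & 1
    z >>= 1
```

Count set bits in 12 (binary: 0b1100)
`cnt` takes the values: 0 → 1 → 2

Answer: 2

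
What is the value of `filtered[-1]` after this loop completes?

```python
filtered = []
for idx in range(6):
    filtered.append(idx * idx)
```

Last element of squares 0 to 5
`filtered` takes the values: [] → [0] → [0, 1] → [0, 1, 4] → [0, 1, 4, 9] → [0, 1, 4, 9, 16] → [0, 1, 4, 9, 16, 25]
So `filtered[-1]` = 25

Answer: 25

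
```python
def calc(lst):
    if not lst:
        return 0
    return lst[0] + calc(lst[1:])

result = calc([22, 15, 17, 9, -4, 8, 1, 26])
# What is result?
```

22 + 15 + 17 + 9 + (-4) + 8 + 1 + 26 + 0 = 94

Answer: 94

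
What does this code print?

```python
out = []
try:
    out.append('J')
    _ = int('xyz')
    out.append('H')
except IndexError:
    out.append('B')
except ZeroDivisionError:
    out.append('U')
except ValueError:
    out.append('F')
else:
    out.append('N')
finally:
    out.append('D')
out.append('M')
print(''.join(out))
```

Execution trace: 'J' (try body) → 'F' (except ValueError) → 'D' (finally) → 'M' (after the try/except). Output: JFDM

Answer: JFDM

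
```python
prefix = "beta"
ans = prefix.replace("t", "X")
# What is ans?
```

Trace:
`prefix = "beta"` → prefix = 'beta'
`ans = prefix.replace("t", "X")` → ans = 'beXa'
So ans = 'beXa'

Answer: 'beXa'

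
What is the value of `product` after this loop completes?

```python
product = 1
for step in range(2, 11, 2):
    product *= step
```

Product of even numbers 2 to 10
`product` takes the values: 1 → 2 → 8 → 48 → 384 → 3840

Answer: 3840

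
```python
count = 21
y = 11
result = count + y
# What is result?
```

Trace:
`count = 21` → count = 21
`y = 11` → y = 11
`result = count + y` → result = 32
So result = 32

Answer: 32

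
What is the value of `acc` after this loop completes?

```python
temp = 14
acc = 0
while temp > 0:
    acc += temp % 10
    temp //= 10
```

Sum digits of 14
`acc` takes the values: 0 → 4 → 5

Answer: 5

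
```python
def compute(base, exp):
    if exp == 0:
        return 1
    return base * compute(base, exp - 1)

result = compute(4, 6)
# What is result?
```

compute(4, 6) = 4 * 4 * 4 * 4 * 4 * 4 = 4096

Answer: 4096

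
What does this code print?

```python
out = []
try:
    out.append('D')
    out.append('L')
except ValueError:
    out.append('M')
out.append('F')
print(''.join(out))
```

Execution trace: 'D' (try body) → 'L' (try body, no exception) → 'F' (after the try/except). Output: DLF

Answer: DLF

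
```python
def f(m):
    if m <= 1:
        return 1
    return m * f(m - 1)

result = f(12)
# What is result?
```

f(12) = 12 * 11 * 10 * 9 * 8 * 7 * 6 * 5 * 4 * 3 * 2 * 1 = 479001600

Answer: 479001600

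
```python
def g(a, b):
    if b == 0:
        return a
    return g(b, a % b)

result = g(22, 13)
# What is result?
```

g(22, 13) -> g(13, 9) -> g(9, 4) -> g(4, 1) -> g(1, 0) -> 1

Answer: 1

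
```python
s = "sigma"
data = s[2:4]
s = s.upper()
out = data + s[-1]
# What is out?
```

Trace:
`s = "sigma"` → s = 'sigma'
`data = s[2:4]` → data = 'gm'
`s = s.upper()` → s = 'SIGMA'
`out = data + s[-1]` → out = 'gmA'
So out = 'gmA'

Answer: 'gmA'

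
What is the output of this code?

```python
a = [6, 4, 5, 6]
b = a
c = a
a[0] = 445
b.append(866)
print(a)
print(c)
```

Key concept: multiple aliases.
Step by step:
`a = [6, 4, 5, 6]` → a = [6, 4, 5, 6]
`b = a` → b = [6, 4, 5, 6] (same object as a)
`c = a` → c = [6, 4, 5, 6] (same object as a, b)
`a[0] = 445` → a = [445, 4, 5, 6] (same object as b, c); b = [445, 4, 5, 6] (same object as a, c); c = [445, 4, 5, 6] (same object as a, b)
`b.append(866)` → a = [445, 4, 5, 6, 866] (same object as b, c); b = [445, 4, 5, 6, 866] (same object as a, c); c = [445, 4, 5, 6, 866] (same object as a, b)
`print(a)` → prints [445, 4, 5, 6, 866]
`print(c)` → prints [445, 4, 5, 6, 866]

Answer:
[445, 4, 5, 6, 866]
[445, 4, 5, 6, 866]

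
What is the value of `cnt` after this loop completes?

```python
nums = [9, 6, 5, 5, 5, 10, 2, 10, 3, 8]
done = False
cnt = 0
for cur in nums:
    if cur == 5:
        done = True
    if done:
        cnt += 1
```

Count elements after first 5 in [9, 6, 5, 5, 5, 10, 2, 10, 3, 8]
`cnt` takes the values: 0 → 1 → 2 → 3 → 4 → 5 → 6 → 7 → 8

Answer: 8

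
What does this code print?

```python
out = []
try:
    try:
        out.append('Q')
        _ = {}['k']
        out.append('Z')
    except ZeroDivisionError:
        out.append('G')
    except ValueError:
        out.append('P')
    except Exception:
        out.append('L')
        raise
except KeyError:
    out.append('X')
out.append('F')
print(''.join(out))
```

Execution trace: 'Q' (inner try body) → 'L' (inner except Exception) → 'X' (outer except KeyError) → 'F' (after the try/except). Output: QLXF

Answer: QLXF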